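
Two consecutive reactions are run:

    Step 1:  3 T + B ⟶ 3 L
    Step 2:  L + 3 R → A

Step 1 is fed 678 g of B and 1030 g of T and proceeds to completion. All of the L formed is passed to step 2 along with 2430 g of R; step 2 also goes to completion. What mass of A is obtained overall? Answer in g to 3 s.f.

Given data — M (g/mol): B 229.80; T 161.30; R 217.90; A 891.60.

3310 g

Step 1:
n(B) = 678.0 / 229.80 = 2.950 mol
n(T) = 1030 / 161.30 = 6.386 mol
n/ν → B: 2.950, T: 2.129; T is limiting.
n(L) produced = (3/3) × 6.386 = 6.386 mol
Step 2:
n(L) available = 6.386 mol
n(R) = 2430 / 217.90 = 11.15 mol
n/ν → L: 6.386, R: 3.717; R is limiting.
n(A) = (1/3) × 11.15 = 3.717 mol
mass = 3.717 × 891.60 = 3314 g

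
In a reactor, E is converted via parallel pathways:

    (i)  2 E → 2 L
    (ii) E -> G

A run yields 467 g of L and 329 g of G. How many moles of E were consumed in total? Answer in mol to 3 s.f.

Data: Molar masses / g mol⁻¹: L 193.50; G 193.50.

n(L) = 467 / 193.50 = 2.413 mol
n(G) = 329 / 193.50 = 1.700 mol
n(E) via (i) = (2/2)×2.413 = 2.413 mol
n(E) via (ii) = (1/1)×1.700 = 1.700 mol
total n(E) = 2.413 + 1.700 = 4.113 mol

4.11 mol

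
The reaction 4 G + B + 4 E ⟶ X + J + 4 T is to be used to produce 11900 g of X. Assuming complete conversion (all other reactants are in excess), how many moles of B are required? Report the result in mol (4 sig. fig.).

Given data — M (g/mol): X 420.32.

n(X) = 11900 / 420.32 = 28.31 mol
n(B) = (1/1) × 28.31 = 28.31 mol

28.31 mol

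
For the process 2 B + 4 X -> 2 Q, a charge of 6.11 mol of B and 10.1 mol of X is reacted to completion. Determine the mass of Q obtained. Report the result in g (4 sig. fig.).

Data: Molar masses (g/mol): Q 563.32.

2845 g

n(B) = 6.110 mol
n(X) = 10.10 mol
n/ν for B = 6.110/2 = 3.055
n/ν for X = 10.10/4 = 2.525
Smallest n/ν is X → limiting reagent.
n(Q) = (2/4) × 10.10 = 5.050 mol
mass = 5.050 × 563.32 = 2845 g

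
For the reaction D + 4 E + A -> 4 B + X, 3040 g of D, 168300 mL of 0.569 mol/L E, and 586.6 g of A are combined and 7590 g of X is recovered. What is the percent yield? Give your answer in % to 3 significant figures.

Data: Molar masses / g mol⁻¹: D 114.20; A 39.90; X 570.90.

n(D) = 3040 / 114.20 = 26.62 mol
n(E) = 0.569 × 168300/1000 = 95.76 mol
n(A) = 586.6 / 39.90 = 14.70 mol
n/ν for D = 26.62/1 = 26.62
n/ν for E = 95.76/4 = 23.94
n/ν for A = 14.70/1 = 14.70
Smallest n/ν is A → limiting reagent.
theoretical n(X) = (1/1) × 14.70 = 14.70 mol → 8392 g
% yield = 7590 / 8392 × 100 = 90.44 %

90.4 %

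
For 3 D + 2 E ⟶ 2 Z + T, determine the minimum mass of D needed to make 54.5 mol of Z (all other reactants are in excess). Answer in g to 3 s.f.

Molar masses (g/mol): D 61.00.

4990 g

n(Z) = 54.50 mol
n(D) = (3/2) × 54.50 = 81.75 mol
mass = 81.75 × 61.00 = 4987 g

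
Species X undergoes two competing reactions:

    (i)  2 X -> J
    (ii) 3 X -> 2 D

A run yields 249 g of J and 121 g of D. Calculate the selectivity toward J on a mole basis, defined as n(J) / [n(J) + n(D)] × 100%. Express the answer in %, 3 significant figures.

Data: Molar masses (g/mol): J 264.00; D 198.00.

n(J) = 249 / 264.00 = 0.9432 mol
n(D) = 121 / 198.00 = 0.6111 mol
selectivity = 0.9432/(0.9432+0.6111) × 100 = 60.68 %

60.7 %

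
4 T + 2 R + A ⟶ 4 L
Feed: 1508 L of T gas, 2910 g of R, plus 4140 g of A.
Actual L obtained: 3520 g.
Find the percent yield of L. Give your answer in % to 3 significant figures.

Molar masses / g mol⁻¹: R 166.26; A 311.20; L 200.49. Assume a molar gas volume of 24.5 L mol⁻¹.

n(T) = 1508 / 24.5 = 61.55 mol
n(R) = 2910 / 166.26 = 17.50 mol
n(A) = 4140 / 311.20 = 13.30 mol
n/ν → T: 15.39, R: 8.750, A: 13.30; R is limiting.
theoretical n(L) = (4/2) × 17.50 = 35.00 mol → 7017 g
% yield = 3520 / 7017 × 100 = 50.16 %

50.2 %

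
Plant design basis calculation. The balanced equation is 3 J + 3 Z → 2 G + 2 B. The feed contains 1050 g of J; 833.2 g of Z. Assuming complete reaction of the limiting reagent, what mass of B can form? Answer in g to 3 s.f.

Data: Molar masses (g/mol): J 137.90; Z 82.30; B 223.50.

1130 g

n(J) = 1050 / 137.90 = 7.614 mol
n(Z) = 833.2 / 82.30 = 10.12 mol
n/ν → J: 2.538, Z: 3.373; J is limiting.
n(B) = (2/3) × 7.614 = 5.076 mol
mass = 5.076 × 223.50 = 1134 g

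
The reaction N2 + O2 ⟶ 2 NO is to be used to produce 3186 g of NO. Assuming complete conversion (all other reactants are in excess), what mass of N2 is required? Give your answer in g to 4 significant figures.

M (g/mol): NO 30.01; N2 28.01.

n(NO) = 3186 / 30.01 = 106.2 mol
n(N2) = (1/2) × 106.2 = 53.10 mol
mass = 53.10 × 28.01 = 1487 g

1487 g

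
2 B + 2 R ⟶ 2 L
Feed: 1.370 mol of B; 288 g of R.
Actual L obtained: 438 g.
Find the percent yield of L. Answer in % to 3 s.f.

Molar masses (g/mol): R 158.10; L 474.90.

67.3 %

n(B) = 1.370 mol
n(R) = 288.0 / 158.10 = 1.822 mol
n/ν for B = 1.370/2 = 0.6850
n/ν for R = 1.822/2 = 0.9110
Smallest n/ν is B → limiting reagent.
theoretical n(L) = (2/2) × 1.370 = 1.370 mol → 650.6 g
% yield = 438 / 650.6 × 100 = 67.32 %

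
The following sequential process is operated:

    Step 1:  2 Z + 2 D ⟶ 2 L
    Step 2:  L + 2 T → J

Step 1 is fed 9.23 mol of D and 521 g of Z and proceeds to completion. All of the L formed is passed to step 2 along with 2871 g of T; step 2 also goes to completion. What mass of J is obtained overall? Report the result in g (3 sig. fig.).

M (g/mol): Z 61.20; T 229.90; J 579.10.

3620 g

Step 1:
n(D) = 9.230 mol
n(Z) = 521.0 / 61.20 = 8.513 mol
n/ν for D = 9.230/2 = 4.615
n/ν for Z = 8.513/2 = 4.257
Smallest n/ν is Z → limiting reagent.
n(L) produced = (2/2) × 8.513 = 8.513 mol
Step 2:
n(L) available = 8.513 mol
n(T) = 2871 / 229.90 = 12.49 mol
n/ν for L = 8.513/1 = 8.513
n/ν for T = 12.49/2 = 6.245
Smallest n/ν is T → limiting reagent.
n(J) = (1/2) × 12.49 = 6.245 mol
mass = 6.245 × 579.10 = 3616 g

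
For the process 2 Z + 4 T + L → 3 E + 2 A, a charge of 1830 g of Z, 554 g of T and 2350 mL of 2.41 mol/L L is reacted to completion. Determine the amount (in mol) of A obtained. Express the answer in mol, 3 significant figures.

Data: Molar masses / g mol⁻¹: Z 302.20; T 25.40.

6.06 mol

n(Z) = 1830 / 302.20 = 6.056 mol
n(T) = 554.0 / 25.40 = 21.81 mol
n(L) = 2.41 × 2350/1000 = 5.664 mol
n/ν → Z: 3.028, T: 5.453, L: 5.664; Z is limiting.
n(A) = (2/2) × 6.056 = 6.056 mol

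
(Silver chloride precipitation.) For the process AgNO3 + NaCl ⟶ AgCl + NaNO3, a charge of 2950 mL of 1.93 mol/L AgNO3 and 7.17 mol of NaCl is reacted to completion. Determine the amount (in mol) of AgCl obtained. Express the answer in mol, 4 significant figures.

5.694 mol

n(AgNO3) = 1.93 × 2950/1000 = 5.694 mol
n(NaCl) = 7.170 mol
n/ν → AgNO3: 5.694, NaCl: 7.170; AgNO3 is limiting.
n(AgCl) = (1/1) × 5.694 = 5.694 mol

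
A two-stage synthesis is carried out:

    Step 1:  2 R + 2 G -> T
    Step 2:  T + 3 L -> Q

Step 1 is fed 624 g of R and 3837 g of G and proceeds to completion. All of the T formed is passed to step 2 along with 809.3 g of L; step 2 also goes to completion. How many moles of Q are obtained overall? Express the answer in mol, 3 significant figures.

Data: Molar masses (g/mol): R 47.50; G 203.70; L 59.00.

4.57 mol

Step 1:
n(R) = 624.0 / 47.50 = 13.14 mol
n(G) = 3837 / 203.70 = 18.84 mol
n/ν for R = 13.14/2 = 6.570
n/ν for G = 18.84/2 = 9.420
Smallest n/ν is R → limiting reagent.
n(T) produced = (1/2) × 13.14 = 6.570 mol
Step 2:
n(T) available = 6.570 mol
n(L) = 809.3 / 59.00 = 13.72 mol
n/ν for T = 6.570/1 = 6.570
n/ν for L = 13.72/3 = 4.573
Smallest n/ν is L → limiting reagent.
n(Q) = (1/3) × 13.72 = 4.573 mol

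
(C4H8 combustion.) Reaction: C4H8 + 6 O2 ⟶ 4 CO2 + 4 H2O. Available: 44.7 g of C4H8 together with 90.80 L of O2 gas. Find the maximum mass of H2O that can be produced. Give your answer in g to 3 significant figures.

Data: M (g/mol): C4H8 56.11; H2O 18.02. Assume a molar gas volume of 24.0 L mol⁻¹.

n(C4H8) = 44.70 / 56.11 = 0.7966 mol
n(O2) = 90.80 / 24.0 = 3.783 mol
n/ν → C4H8: 0.7966, O2: 0.6305; O2 is limiting.
n(H2O) = (4/6) × 3.783 = 2.522 mol
mass = 2.522 × 18.02 = 45.45 g

45.5 g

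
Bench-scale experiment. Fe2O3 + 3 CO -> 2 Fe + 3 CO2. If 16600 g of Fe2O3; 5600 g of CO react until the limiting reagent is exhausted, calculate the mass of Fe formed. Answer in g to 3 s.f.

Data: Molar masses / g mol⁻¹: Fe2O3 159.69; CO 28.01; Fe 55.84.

n(Fe2O3) = 16600 / 159.69 = 104.0 mol
n(CO) = 5600 / 28.01 = 199.9 mol
n/ν for Fe2O3 = 104.0/1 = 104.0
n/ν for CO = 199.9/3 = 66.63
Smallest n/ν is CO → limiting reagent.
n(Fe) = (2/3) × 199.9 = 133.3 mol
mass = 133.3 × 55.84 = 7443 g

7440 g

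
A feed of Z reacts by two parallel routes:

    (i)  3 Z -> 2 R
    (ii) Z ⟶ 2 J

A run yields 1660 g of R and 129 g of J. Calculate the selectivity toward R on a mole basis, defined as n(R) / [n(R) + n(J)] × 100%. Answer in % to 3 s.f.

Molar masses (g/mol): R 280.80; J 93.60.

n(R) = 1660 / 280.80 = 5.912 mol
n(J) = 129 / 93.60 = 1.378 mol
selectivity = 5.912/(5.912+1.378) × 100 = 81.10 %

81.1 %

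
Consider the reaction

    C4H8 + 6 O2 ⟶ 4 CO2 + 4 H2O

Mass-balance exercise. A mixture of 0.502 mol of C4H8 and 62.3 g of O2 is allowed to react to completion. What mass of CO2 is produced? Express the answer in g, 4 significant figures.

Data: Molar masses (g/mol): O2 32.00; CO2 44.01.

n(C4H8) = 0.5020 mol
n(O2) = 62.30 / 32.00 = 1.947 mol
n/ν → C4H8: 0.5020, O2: 0.3245; O2 is limiting.
n(CO2) = (4/6) × 1.947 = 1.298 mol
mass = 1.298 × 44.01 = 57.12 g

57.12 g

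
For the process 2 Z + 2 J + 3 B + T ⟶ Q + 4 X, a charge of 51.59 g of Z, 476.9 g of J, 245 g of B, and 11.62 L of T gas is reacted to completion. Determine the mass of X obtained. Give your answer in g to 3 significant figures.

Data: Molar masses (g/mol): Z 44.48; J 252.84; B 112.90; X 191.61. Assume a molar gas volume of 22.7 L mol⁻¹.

392 g

n(Z) = 51.59 / 44.48 = 1.160 mol
n(J) = 476.9 / 252.84 = 1.886 mol
n(B) = 245.0 / 112.90 = 2.170 mol
n(T) = 11.62 / 22.7 = 0.5119 mol
n/ν for Z = 1.160/2 = 0.5800
n/ν for J = 1.886/2 = 0.9430
n/ν for B = 2.170/3 = 0.7233
n/ν for T = 0.5119/1 = 0.5119
Smallest n/ν is T → limiting reagent.
n(X) = (4/1) × 0.5119 = 2.048 mol
mass = 2.048 × 191.61 = 392.4 g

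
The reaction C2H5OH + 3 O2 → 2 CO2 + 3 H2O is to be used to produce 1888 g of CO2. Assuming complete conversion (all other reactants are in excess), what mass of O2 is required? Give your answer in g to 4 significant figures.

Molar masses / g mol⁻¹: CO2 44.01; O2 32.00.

2059 g

n(CO2) = 1888 / 44.01 = 42.90 mol
n(O2) = (3/2) × 42.90 = 64.35 mol
mass = 64.35 × 32.00 = 2059 g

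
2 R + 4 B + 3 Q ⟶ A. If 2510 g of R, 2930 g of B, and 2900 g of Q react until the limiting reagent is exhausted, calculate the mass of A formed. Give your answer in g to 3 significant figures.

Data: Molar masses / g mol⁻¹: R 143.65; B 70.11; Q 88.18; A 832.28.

7270 g

n(R) = 2510 / 143.65 = 17.47 mol
n(B) = 2930 / 70.11 = 41.79 mol
n(Q) = 2900 / 88.18 = 32.89 mol
n/ν for R = 17.47/2 = 8.735
n/ν for B = 41.79/4 = 10.45
n/ν for Q = 32.89/3 = 10.96
Smallest n/ν is R → limiting reagent.
n(A) = (1/2) × 17.47 = 8.735 mol
mass = 8.735 × 832.28 = 7270 g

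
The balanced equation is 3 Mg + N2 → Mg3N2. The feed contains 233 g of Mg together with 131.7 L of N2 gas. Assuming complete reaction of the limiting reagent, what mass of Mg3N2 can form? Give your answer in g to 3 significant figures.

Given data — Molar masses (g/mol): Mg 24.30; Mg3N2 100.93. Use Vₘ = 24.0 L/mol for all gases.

323 g

n(Mg) = 233.0 / 24.30 = 9.588 mol
n(N2) = 131.7 / 24.0 = 5.488 mol
n/ν for Mg = 9.588/3 = 3.196
n/ν for N2 = 5.488/1 = 5.488
Smallest n/ν is Mg → limiting reagent.
n(Mg3N2) = (1/3) × 9.588 = 3.196 mol
mass = 3.196 × 100.93 = 322.6 g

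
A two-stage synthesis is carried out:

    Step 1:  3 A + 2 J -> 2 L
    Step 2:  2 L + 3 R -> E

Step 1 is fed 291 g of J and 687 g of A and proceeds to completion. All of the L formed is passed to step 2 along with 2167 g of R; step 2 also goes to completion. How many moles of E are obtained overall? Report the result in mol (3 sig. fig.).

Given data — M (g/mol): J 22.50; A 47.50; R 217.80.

Step 1:
n(J) = 291.0 / 22.50 = 12.93 mol
n(A) = 687.0 / 47.50 = 14.46 mol
n/ν for J = 12.93/2 = 6.465
n/ν for A = 14.46/3 = 4.820
Smallest n/ν is A → limiting reagent.
n(L) produced = (2/3) × 14.46 = 9.640 mol
Step 2:
n(L) available = 9.640 mol
n(R) = 2167 / 217.80 = 9.949 mol
n/ν for L = 9.640/2 = 4.820
n/ν for R = 9.949/3 = 3.316
Smallest n/ν is R → limiting reagent.
n(E) = (1/3) × 9.949 = 3.316 mol

3.32 mol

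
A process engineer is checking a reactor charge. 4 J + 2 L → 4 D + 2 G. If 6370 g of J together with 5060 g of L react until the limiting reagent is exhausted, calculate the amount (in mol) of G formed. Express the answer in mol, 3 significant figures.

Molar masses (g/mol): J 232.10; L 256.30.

13.7 mol

n(J) = 6370 / 232.10 = 27.45 mol
n(L) = 5060 / 256.30 = 19.74 mol
n/ν for J = 27.45/4 = 6.863
n/ν for L = 19.74/2 = 9.870
Smallest n/ν is J → limiting reagent.
n(G) = (2/4) × 27.45 = 13.73 mol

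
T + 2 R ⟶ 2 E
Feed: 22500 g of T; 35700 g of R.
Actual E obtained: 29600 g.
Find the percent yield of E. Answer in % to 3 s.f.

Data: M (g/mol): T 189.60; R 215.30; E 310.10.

57.6 %

n(T) = 22500 / 189.60 = 118.7 mol
n(R) = 35700 / 215.30 = 165.8 mol
n/ν → T: 118.7, R: 82.90; R is limiting.
theoretical n(E) = (2/2) × 165.8 = 165.8 mol → 51410 g
% yield = 29600 / 51410 × 100 = 57.58 %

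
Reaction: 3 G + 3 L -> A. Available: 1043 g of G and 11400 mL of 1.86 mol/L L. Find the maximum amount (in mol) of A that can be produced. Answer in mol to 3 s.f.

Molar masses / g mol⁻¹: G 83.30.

n(G) = 1043 / 83.30 = 12.52 mol
n(L) = 1.86 × 11400/1000 = 21.20 mol
n/ν → G: 4.173, L: 7.067; G is limiting.
n(A) = (1/3) × 12.52 = 4.173 mol

4.17 mol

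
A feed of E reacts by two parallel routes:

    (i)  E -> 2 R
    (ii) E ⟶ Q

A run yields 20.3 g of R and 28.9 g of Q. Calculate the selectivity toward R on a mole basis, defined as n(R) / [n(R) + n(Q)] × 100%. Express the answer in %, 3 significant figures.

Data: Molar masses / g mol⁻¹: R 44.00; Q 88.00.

n(R) = 20.3 / 44.00 = 0.4614 mol
n(Q) = 28.9 / 88.00 = 0.3284 mol
selectivity = 0.4614/(0.4614+0.3284) × 100 = 58.42 %

58.4 %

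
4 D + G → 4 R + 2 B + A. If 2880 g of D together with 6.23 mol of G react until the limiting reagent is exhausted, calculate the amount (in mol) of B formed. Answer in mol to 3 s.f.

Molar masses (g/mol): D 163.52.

8.81 mol

n(D) = 2880 / 163.52 = 17.61 mol
n(G) = 6.230 mol
n/ν for D = 17.61/4 = 4.403
n/ν for G = 6.230/1 = 6.230
Smallest n/ν is D → limiting reagent.
n(B) = (2/4) × 17.61 = 8.805 mol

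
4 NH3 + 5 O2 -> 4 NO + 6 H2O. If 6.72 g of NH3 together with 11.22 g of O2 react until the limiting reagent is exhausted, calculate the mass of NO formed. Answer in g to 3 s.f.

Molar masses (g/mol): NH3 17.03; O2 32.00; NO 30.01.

n(NH3) = 6.720 / 17.03 = 0.3946 mol
n(O2) = 11.22 / 32.00 = 0.3506 mol
n/ν for NH3 = 0.3946/4 = 0.09865
n/ν for O2 = 0.3506/5 = 0.07012
Smallest n/ν is O2 → limiting reagent.
n(NO) = (4/5) × 0.3506 = 0.2805 mol
mass = 0.2805 × 30.01 = 8.418 g

8.42 g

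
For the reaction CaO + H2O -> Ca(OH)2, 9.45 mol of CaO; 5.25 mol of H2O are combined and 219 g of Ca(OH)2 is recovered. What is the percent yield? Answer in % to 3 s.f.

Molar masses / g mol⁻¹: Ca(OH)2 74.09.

n(CaO) = 9.450 mol
n(H2O) = 5.250 mol
n/ν → CaO: 9.450, H2O: 5.250; H2O is limiting.
theoretical n(Ca(OH)2) = (1/1) × 5.250 = 5.250 mol → 389.0 g
% yield = 219 / 389.0 × 100 = 56.30 %

56.3 %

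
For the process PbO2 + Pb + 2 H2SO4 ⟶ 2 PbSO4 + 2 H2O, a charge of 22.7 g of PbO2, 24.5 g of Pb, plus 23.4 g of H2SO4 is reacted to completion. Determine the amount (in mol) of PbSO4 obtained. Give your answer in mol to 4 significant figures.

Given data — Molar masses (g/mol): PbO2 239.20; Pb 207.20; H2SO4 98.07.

0.1898 mol

n(PbO2) = 22.70 / 239.20 = 0.09490 mol
n(Pb) = 24.50 / 207.20 = 0.1182 mol
n(H2SO4) = 23.40 / 98.07 = 0.2386 mol
n/ν → PbO2: 0.09490, Pb: 0.1182, H2SO4: 0.1193; PbO2 is limiting.
n(PbSO4) = (2/1) × 0.09490 = 0.1898 mol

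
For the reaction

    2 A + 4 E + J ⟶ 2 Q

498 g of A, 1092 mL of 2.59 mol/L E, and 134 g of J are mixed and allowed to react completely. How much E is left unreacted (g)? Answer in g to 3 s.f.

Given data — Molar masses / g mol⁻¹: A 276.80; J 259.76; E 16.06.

12.3 g

n(A) = 498.0 / 276.80 = 1.799 mol
n(E) = 2.59 × 1092/1000 = 2.828 mol
n(J) = 134.0 / 259.76 = 0.5159 mol
n/ν for A = 1.799/2 = 0.8995
n/ν for E = 2.828/4 = 0.7070
n/ν for J = 0.5159/1 = 0.5159
Smallest n/ν is J → limiting reagent.
E consumed = (4/1) × 0.5159 = 2.064 mol
E remaining = 2.828 − 2.064 = 0.7640 mol
mass = 0.7640 × 16.06 = 12.27 g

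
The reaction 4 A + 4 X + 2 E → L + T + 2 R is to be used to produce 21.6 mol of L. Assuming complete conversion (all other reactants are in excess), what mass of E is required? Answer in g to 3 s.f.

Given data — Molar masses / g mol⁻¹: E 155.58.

n(L) = 21.60 mol
n(E) = (2/1) × 21.60 = 43.20 mol
mass = 43.20 × 155.58 = 6721 g

6720 g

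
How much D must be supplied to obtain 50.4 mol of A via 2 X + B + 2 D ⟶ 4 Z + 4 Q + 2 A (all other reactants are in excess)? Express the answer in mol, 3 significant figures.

50.4 mol

n(A) = 50.40 mol
n(D) = (2/2) × 50.40 = 50.40 mol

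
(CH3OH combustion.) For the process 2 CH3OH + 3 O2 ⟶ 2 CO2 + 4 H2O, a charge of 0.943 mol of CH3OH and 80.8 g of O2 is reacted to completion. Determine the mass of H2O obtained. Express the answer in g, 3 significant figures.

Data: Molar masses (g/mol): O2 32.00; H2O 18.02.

n(CH3OH) = 0.9430 mol
n(O2) = 80.80 / 32.00 = 2.525 mol
n/ν for CH3OH = 0.9430/2 = 0.4715
n/ν for O2 = 2.525/3 = 0.8417
Smallest n/ν is CH3OH → limiting reagent.
n(H2O) = (4/2) × 0.9430 = 1.886 mol
mass = 1.886 × 18.02 = 33.99 g

34.0 g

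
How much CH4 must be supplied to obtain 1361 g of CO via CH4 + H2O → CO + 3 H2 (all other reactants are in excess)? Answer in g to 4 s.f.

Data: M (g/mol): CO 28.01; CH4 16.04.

n(CO) = 1361 / 28.01 = 48.59 mol
n(CH4) = (1/1) × 48.59 = 48.59 mol
mass = 48.59 × 16.04 = 779.4 g

779.4 g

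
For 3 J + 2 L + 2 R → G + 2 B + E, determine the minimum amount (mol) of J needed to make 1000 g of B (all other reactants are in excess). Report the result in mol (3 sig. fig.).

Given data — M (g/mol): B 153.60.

9.77 mol

n(B) = 1000 / 153.60 = 6.510 mol
n(J) = (3/2) × 6.510 = 9.765 mol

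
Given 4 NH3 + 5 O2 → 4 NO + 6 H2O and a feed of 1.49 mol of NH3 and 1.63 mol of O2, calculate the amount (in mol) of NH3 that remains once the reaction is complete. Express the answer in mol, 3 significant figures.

n(NH3) = 1.490 mol
n(O2) = 1.630 mol
n/ν for NH3 = 1.490/4 = 0.3725
n/ν for O2 = 1.630/5 = 0.3260
Smallest n/ν is O2 → limiting reagent.
NH3 consumed = (4/5) × 1.630 = 1.304 mol
NH3 remaining = 1.490 − 1.304 = 0.1860 mol

0.186 mol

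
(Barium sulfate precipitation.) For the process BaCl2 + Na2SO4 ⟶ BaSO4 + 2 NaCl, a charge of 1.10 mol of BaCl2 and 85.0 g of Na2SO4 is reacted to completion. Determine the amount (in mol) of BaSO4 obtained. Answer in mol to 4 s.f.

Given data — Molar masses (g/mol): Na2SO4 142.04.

0.5984 mol

n(BaCl2) = 1.100 mol
n(Na2SO4) = 85.00 / 142.04 = 0.5984 mol
n/ν → BaCl2: 1.100, Na2SO4: 0.5984; Na2SO4 is limiting.
n(BaSO4) = (1/1) × 0.5984 = 0.5984 mol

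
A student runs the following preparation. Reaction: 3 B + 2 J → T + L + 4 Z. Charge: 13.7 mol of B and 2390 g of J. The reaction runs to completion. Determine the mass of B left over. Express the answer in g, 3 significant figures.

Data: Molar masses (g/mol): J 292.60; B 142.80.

n(B) = 13.70 mol
n(J) = 2390 / 292.60 = 8.168 mol
n/ν for B = 13.70/3 = 4.567
n/ν for J = 8.168/2 = 4.084
Smallest n/ν is J → limiting reagent.
B consumed = (3/2) × 8.168 = 12.25 mol
B remaining = 13.70 − 12.25 = 1.450 mol
mass = 1.450 × 142.80 = 207.1 g

207 g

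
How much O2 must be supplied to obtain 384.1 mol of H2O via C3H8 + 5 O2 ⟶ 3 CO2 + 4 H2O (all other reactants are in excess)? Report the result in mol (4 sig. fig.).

480.1 mol

n(H2O) = 384.1 mol
n(O2) = (5/4) × 384.1 = 480.1 mol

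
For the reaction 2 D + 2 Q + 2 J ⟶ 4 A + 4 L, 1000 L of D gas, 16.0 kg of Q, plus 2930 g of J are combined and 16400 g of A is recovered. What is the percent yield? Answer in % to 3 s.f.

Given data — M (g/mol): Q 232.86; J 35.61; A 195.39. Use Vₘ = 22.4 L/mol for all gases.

n(D) = 1000 / 22.4 = 44.64 mol
n(Q) = 16.00×1000 / 232.86 = 68.71 mol
n(J) = 2930 / 35.61 = 82.28 mol
n/ν → D: 22.32, Q: 34.36, J: 41.14; D is limiting.
theoretical n(A) = (4/2) × 44.64 = 89.28 mol → 17440 g
% yield = 16400 / 17440 × 100 = 94.04 %

94.0 %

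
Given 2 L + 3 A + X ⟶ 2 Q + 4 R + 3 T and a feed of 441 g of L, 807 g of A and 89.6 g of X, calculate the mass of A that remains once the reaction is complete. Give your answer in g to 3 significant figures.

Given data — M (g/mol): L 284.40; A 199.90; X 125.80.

380 g

n(L) = 441.0 / 284.40 = 1.551 mol
n(A) = 807.0 / 199.90 = 4.037 mol
n(X) = 89.60 / 125.80 = 0.7122 mol
n/ν → L: 0.7755, A: 1.346, X: 0.7122; X is limiting.
A consumed = (3/1) × 0.7122 = 2.137 mol
A remaining = 4.037 − 2.137 = 1.900 mol
mass = 1.900 × 199.90 = 379.8 g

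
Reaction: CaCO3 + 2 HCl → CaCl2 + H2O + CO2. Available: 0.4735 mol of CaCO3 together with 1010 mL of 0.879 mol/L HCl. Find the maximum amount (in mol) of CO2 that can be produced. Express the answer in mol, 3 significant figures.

n(CaCO3) = 0.4735 mol
n(HCl) = 0.879 × 1010/1000 = 0.8878 mol
n/ν for CaCO3 = 0.4735/1 = 0.4735
n/ν for HCl = 0.8878/2 = 0.4439
Smallest n/ν is HCl → limiting reagent.
n(CO2) = (1/2) × 0.8878 = 0.4439 mol

0.444 mol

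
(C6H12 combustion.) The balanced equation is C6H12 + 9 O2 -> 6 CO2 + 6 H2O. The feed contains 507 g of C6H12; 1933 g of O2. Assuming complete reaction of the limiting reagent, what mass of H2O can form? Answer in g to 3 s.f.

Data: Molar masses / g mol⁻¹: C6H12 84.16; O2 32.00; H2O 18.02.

651 g

n(C6H12) = 507.0 / 84.16 = 6.024 mol
n(O2) = 1933 / 32.00 = 60.41 mol
n/ν for C6H12 = 6.024/1 = 6.024
n/ν for O2 = 60.41/9 = 6.712
Smallest n/ν is C6H12 → limiting reagent.
n(H2O) = (6/1) × 6.024 = 36.14 mol
mass = 36.14 × 18.02 = 651.2 g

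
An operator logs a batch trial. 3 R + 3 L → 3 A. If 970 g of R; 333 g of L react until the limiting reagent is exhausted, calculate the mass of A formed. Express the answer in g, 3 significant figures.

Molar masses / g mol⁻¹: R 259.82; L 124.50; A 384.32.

n(R) = 970.0 / 259.82 = 3.733 mol
n(L) = 333.0 / 124.50 = 2.675 mol
n/ν → R: 1.244, L: 0.8917; L is limiting.
n(A) = (3/3) × 2.675 = 2.675 mol
mass = 2.675 × 384.32 = 1028 g

1030 g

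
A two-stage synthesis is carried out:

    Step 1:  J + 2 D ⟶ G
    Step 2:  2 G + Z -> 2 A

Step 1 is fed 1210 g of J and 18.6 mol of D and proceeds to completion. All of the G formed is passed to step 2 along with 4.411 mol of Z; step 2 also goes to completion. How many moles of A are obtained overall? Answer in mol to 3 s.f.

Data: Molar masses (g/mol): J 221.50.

5.46 mol

Step 1:
n(J) = 1210 / 221.50 = 5.463 mol
n(D) = 18.60 mol
n/ν for J = 5.463/1 = 5.463
n/ν for D = 18.60/2 = 9.300
Smallest n/ν is J → limiting reagent.
n(G) produced = (1/1) × 5.463 = 5.463 mol
Step 2:
n(G) available = 5.463 mol
n(Z) = 4.411 mol
n/ν for G = 5.463/2 = 2.732
n/ν for Z = 4.411/1 = 4.411
Smallest n/ν is G → limiting reagent.
n(A) = (2/2) × 5.463 = 5.463 mol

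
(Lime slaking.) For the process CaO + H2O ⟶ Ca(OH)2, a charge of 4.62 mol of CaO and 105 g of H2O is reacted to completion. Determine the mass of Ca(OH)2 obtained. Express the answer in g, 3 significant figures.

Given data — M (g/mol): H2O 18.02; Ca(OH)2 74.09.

n(CaO) = 4.620 mol
n(H2O) = 105.0 / 18.02 = 5.827 mol
n/ν for CaO = 4.620/1 = 4.620
n/ν for H2O = 5.827/1 = 5.827
Smallest n/ν is CaO → limiting reagent.
n(Ca(OH)2) = (1/1) × 4.620 = 4.620 mol
mass = 4.620 × 74.09 = 342.3 g

342 g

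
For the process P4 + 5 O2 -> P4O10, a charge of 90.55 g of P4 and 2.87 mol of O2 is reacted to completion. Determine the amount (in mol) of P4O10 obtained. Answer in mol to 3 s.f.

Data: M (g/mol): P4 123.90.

n(P4) = 90.55 / 123.90 = 0.7308 mol
n(O2) = 2.870 mol
n/ν for P4 = 0.7308/1 = 0.7308
n/ν for O2 = 2.870/5 = 0.5740
Smallest n/ν is O2 → limiting reagent.
n(P4O10) = (1/5) × 2.870 = 0.5740 mol

0.574 mol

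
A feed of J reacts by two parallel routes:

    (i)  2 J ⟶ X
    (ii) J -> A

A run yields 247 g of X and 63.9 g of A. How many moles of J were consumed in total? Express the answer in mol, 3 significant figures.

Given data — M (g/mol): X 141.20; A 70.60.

4.40 mol

n(X) = 247 / 141.20 = 1.749 mol
n(A) = 63.9 / 70.60 = 0.9051 mol
n(J) via (i) = (2/1)×1.749 = 3.498 mol
n(J) via (ii) = (1/1)×0.9051 = 0.9051 mol
total n(J) = 3.498 + 0.9051 = 4.403 mol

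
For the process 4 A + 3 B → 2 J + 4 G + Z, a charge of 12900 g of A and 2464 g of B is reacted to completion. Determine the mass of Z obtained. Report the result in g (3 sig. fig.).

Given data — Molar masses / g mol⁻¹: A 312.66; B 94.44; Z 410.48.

n(A) = 12900 / 312.66 = 41.26 mol
n(B) = 2464 / 94.44 = 26.09 mol
n/ν for A = 41.26/4 = 10.32
n/ν for B = 26.09/3 = 8.697
Smallest n/ν is B → limiting reagent.
n(Z) = (1/3) × 26.09 = 8.697 mol
mass = 8.697 × 410.48 = 3570 g

3570 g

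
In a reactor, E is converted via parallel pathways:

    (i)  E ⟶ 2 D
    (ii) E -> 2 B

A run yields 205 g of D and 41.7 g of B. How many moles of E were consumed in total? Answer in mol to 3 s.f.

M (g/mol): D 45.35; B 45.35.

2.72 mol

n(D) = 205 / 45.35 = 4.520 mol
n(B) = 41.7 / 45.35 = 0.9195 mol
n(E) via (i) = (1/2)×4.520 = 2.260 mol
n(E) via (ii) = (1/2)×0.9195 = 0.4598 mol
total n(E) = 2.260 + 0.4598 = 2.720 mol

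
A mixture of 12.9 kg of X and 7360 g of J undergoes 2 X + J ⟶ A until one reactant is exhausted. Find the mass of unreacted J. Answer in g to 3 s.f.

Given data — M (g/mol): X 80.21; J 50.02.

n(X) = 12.90×1000 / 80.21 = 160.8 mol
n(J) = 7360 / 50.02 = 147.1 mol
n/ν for X = 160.8/2 = 80.40
n/ν for J = 147.1/1 = 147.1
Smallest n/ν is X → limiting reagent.
J consumed = (1/2) × 160.8 = 80.40 mol
J remaining = 147.1 − 80.40 = 66.70 mol
mass = 66.70 × 50.02 = 3336 g

3340 g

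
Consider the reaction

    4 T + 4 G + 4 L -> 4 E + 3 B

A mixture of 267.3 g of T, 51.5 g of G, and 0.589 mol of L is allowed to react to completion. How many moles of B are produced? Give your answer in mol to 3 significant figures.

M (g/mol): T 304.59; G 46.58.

n(T) = 267.3 / 304.59 = 0.8776 mol
n(G) = 51.50 / 46.58 = 1.106 mol
n(L) = 0.5890 mol
n/ν → T: 0.2194, G: 0.2765, L: 0.1473; L is limiting.
n(B) = (3/4) × 0.5890 = 0.4418 mol

0.442 mol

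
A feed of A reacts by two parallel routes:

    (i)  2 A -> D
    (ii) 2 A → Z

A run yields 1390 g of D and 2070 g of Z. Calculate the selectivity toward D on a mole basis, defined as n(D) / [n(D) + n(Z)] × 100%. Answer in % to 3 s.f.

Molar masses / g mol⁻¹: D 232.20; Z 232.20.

n(D) = 1390 / 232.20 = 5.986 mol
n(Z) = 2070 / 232.20 = 8.915 mol
selectivity = 5.986/(5.986+8.915) × 100 = 40.17 %

40.2 %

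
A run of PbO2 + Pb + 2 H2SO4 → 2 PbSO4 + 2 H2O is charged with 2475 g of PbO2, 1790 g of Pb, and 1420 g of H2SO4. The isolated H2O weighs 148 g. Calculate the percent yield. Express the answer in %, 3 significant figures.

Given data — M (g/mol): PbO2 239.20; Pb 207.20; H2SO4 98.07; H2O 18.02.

56.7 %

n(PbO2) = 2475 / 239.20 = 10.35 mol
n(Pb) = 1790 / 207.20 = 8.639 mol
n(H2SO4) = 1420 / 98.07 = 14.48 mol
n/ν for PbO2 = 10.35/1 = 10.35
n/ν for Pb = 8.639/1 = 8.639
n/ν for H2SO4 = 14.48/2 = 7.240
Smallest n/ν is H2SO4 → limiting reagent.
theoretical n(H2O) = (2/2) × 14.48 = 14.48 mol → 260.9 g
% yield = 148 / 260.9 × 100 = 56.73 %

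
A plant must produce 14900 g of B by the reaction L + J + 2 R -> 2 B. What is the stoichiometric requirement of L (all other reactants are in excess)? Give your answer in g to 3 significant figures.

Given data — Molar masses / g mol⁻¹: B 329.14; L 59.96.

1360 g

n(B) = 14900 / 329.14 = 45.27 mol
n(L) = (1/2) × 45.27 = 22.64 mol
mass = 22.64 × 59.96 = 1357 g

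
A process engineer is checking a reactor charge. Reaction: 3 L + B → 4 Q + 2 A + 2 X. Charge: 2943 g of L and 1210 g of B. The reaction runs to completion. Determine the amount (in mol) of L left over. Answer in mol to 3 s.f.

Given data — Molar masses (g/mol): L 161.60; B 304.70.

6.30 mol

n(L) = 2943 / 161.60 = 18.21 mol
n(B) = 1210 / 304.70 = 3.971 mol
n/ν → L: 6.070, B: 3.971; B is limiting.
L consumed = (3/1) × 3.971 = 11.91 mol
L remaining = 18.21 − 11.91 = 6.300 mol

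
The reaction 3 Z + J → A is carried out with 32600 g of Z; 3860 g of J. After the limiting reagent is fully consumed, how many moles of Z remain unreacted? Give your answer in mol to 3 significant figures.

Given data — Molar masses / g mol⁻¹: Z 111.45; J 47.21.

47.2 mol

n(Z) = 32600 / 111.45 = 292.5 mol
n(J) = 3860 / 47.21 = 81.76 mol
n/ν for Z = 292.5/3 = 97.50
n/ν for J = 81.76/1 = 81.76
Smallest n/ν is J → limiting reagent.
Z consumed = (3/1) × 81.76 = 245.3 mol
Z remaining = 292.5 − 245.3 = 47.20 mol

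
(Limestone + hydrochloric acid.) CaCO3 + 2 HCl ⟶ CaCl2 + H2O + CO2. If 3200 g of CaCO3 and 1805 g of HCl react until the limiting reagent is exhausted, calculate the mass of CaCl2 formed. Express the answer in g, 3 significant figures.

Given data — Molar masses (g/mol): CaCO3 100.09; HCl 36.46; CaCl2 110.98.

n(CaCO3) = 3200 / 100.09 = 31.97 mol
n(HCl) = 1805 / 36.46 = 49.51 mol
n/ν for CaCO3 = 31.97/1 = 31.97
n/ν for HCl = 49.51/2 = 24.76
Smallest n/ν is HCl → limiting reagent.
n(CaCl2) = (1/2) × 49.51 = 24.76 mol
mass = 24.76 × 110.98 = 2748 g

2750 g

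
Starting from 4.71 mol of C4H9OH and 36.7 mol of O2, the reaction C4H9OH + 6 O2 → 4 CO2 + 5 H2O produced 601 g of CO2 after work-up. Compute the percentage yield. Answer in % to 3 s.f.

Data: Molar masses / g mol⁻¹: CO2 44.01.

72.5 %

n(C4H9OH) = 4.710 mol
n(O2) = 36.70 mol
n/ν for C4H9OH = 4.710/1 = 4.710
n/ν for O2 = 36.70/6 = 6.117
Smallest n/ν is C4H9OH → limiting reagent.
theoretical n(CO2) = (4/1) × 4.710 = 18.84 mol → 829.1 g
% yield = 601 / 829.1 × 100 = 72.49 %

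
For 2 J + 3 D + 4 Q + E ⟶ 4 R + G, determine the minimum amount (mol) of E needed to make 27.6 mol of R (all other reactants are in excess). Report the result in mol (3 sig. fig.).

n(R) = 27.60 mol
n(E) = (1/4) × 27.60 = 6.900 mol

6.90 mol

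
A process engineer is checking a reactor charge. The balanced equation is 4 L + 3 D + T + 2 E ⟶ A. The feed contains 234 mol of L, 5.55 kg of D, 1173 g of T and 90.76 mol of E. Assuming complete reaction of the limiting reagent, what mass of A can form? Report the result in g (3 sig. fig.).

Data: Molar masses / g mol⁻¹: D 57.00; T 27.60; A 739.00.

24000 g

n(L) = 234.0 mol
n(D) = 5.550×1000 / 57.00 = 97.37 mol
n(T) = 1173 / 27.60 = 42.50 mol
n(E) = 90.76 mol
n/ν for L = 234.0/4 = 58.50
n/ν for D = 97.37/3 = 32.46
n/ν for T = 42.50/1 = 42.50
n/ν for E = 90.76/2 = 45.38
Smallest n/ν is D → limiting reagent.
n(A) = (1/3) × 97.37 = 32.46 mol
mass = 32.46 × 739.00 = 23990 g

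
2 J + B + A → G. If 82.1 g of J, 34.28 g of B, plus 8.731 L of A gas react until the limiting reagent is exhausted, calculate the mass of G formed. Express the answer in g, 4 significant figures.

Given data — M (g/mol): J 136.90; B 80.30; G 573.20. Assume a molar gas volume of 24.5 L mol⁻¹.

171.9 g

n(J) = 82.10 / 136.90 = 0.5997 mol
n(B) = 34.28 / 80.30 = 0.4269 mol
n(A) = 8.731 / 24.5 = 0.3564 mol
n/ν for J = 0.5997/2 = 0.2999
n/ν for B = 0.4269/1 = 0.4269
n/ν for A = 0.3564/1 = 0.3564
Smallest n/ν is J → limiting reagent.
n(G) = (1/2) × 0.5997 = 0.2999 mol
mass = 0.2999 × 573.20 = 171.9 g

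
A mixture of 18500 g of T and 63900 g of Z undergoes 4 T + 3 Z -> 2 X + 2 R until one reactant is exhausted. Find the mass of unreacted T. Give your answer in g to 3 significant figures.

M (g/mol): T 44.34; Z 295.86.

n(T) = 18500 / 44.34 = 417.2 mol
n(Z) = 63900 / 295.86 = 216.0 mol
n/ν → T: 104.3, Z: 72.00; Z is limiting.
T consumed = (4/3) × 216.0 = 288.0 mol
T remaining = 417.2 − 288.0 = 129.2 mol
mass = 129.2 × 44.34 = 5729 g

5730 g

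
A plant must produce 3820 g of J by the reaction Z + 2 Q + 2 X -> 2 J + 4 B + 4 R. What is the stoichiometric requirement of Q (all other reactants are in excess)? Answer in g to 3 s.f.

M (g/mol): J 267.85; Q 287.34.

4100 g

n(J) = 3820 / 267.85 = 14.26 mol
n(Q) = (2/2) × 14.26 = 14.26 mol
mass = 14.26 × 287.34 = 4097 g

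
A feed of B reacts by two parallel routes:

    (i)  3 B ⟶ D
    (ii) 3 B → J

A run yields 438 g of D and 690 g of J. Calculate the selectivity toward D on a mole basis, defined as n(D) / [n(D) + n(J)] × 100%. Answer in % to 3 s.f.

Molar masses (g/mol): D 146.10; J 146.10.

n(D) = 438 / 146.10 = 2.998 mol
n(J) = 690 / 146.10 = 4.723 mol
selectivity = 2.998/(2.998+4.723) × 100 = 38.83 %

38.8 %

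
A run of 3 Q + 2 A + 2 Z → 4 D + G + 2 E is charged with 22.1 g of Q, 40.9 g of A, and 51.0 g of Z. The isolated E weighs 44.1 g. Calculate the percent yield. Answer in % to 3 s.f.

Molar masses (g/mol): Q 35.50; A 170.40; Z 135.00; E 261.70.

70.2 %

n(Q) = 22.10 / 35.50 = 0.6225 mol
n(A) = 40.90 / 170.40 = 0.2400 mol
n(Z) = 51.00 / 135.00 = 0.3778 mol
n/ν → Q: 0.2075, A: 0.1200, Z: 0.1889; A is limiting.
theoretical n(E) = (2/2) × 0.2400 = 0.2400 mol → 62.81 g
% yield = 44.1 / 62.81 × 100 = 70.21 %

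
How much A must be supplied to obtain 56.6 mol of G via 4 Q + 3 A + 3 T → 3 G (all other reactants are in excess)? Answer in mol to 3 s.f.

56.6 mol

n(G) = 56.60 mol
n(A) = (3/3) × 56.60 = 56.60 mol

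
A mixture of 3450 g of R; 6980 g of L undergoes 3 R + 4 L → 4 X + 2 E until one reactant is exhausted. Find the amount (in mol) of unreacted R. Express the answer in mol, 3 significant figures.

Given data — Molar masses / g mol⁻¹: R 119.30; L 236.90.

6.82 mol

n(R) = 3450 / 119.30 = 28.92 mol
n(L) = 6980 / 236.90 = 29.46 mol
n/ν → R: 9.640, L: 7.365; L is limiting.
R consumed = (3/4) × 29.46 = 22.10 mol
R remaining = 28.92 − 22.10 = 6.820 mol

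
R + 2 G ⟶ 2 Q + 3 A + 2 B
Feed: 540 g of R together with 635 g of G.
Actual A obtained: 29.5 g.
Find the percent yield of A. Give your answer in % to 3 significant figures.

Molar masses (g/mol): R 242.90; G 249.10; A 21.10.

n(R) = 540.0 / 242.90 = 2.223 mol
n(G) = 635.0 / 249.10 = 2.549 mol
n/ν → R: 2.223, G: 1.275; G is limiting.
theoretical n(A) = (3/2) × 2.549 = 3.824 mol → 80.69 g
% yield = 29.5 / 80.69 × 100 = 36.56 %

36.6 %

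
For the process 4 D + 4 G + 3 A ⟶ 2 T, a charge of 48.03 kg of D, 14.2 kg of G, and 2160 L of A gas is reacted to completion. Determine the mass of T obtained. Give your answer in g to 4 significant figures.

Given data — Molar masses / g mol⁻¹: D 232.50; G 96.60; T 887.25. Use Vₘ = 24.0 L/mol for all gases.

53240 g

n(D) = 48.03×1000 / 232.50 = 206.6 mol
n(G) = 14.20×1000 / 96.60 = 147.0 mol
n(A) = 2160 / 24.0 = 90.00 mol
n/ν → D: 51.65, G: 36.75, A: 30.00; A is limiting.
n(T) = (2/3) × 90.00 = 60.00 mol
mass = 60.00 × 887.25 = 53240 g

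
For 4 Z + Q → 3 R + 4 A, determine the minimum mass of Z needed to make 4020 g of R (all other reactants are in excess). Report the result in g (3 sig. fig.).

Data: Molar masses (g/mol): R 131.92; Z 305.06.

n(R) = 4020 / 131.92 = 30.47 mol
n(Z) = (4/3) × 30.47 = 40.63 mol
mass = 40.63 × 305.06 = 12390 g

12400 g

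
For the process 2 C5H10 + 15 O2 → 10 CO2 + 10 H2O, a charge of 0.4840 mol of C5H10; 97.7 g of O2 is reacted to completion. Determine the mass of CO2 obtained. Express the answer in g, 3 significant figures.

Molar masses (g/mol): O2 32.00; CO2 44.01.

89.6 g

n(C5H10) = 0.4840 mol
n(O2) = 97.70 / 32.00 = 3.053 mol
n/ν → C5H10: 0.2420, O2: 0.2035; O2 is limiting.
n(CO2) = (10/15) × 3.053 = 2.035 mol
mass = 2.035 × 44.01 = 89.56 g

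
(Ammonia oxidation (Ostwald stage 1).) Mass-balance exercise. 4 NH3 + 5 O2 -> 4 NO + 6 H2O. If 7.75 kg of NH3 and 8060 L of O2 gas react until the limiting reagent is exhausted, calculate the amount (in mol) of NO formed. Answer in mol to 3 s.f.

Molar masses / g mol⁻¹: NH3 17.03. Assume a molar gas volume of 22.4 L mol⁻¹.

288 mol

n(NH3) = 7.750×1000 / 17.03 = 455.1 mol
n(O2) = 8060 / 22.4 = 359.8 mol
n/ν → NH3: 113.8, O2: 71.96; O2 is limiting.
n(NO) = (4/5) × 359.8 = 287.8 mol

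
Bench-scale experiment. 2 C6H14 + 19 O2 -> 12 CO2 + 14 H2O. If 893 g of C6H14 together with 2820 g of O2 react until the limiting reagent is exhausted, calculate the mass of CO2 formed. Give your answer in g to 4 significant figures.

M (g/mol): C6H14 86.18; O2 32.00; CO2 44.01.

n(C6H14) = 893.0 / 86.18 = 10.36 mol
n(O2) = 2820 / 32.00 = 88.13 mol
n/ν for C6H14 = 10.36/2 = 5.180
n/ν for O2 = 88.13/19 = 4.638
Smallest n/ν is O2 → limiting reagent.
n(CO2) = (12/19) × 88.13 = 55.66 mol
mass = 55.66 × 44.01 = 2450 g

2450 g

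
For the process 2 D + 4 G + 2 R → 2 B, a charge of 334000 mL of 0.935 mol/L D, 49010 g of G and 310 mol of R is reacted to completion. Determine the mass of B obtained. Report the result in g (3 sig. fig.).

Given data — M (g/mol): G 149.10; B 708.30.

116000 g

n(D) = 0.935 × 334000/1000 = 312.3 mol
n(G) = 49010 / 149.10 = 328.7 mol
n(R) = 310.0 mol
n/ν → D: 156.2, G: 82.18, R: 155.0; G is limiting.
n(B) = (2/4) × 328.7 = 164.4 mol
mass = 164.4 × 708.30 = 116400 g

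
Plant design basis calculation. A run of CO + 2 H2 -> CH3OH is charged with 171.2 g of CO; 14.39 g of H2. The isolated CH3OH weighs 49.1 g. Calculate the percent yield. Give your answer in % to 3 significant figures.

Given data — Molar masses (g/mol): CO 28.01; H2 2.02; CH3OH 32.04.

43.0 %

n(CO) = 171.2 / 28.01 = 6.112 mol
n(H2) = 14.39 / 2.02 = 7.124 mol
n/ν → CO: 6.112, H2: 3.562; H2 is limiting.
theoretical n(CH3OH) = (1/2) × 7.124 = 3.562 mol → 114.1 g
% yield = 49.1 / 114.1 × 100 = 43.03 %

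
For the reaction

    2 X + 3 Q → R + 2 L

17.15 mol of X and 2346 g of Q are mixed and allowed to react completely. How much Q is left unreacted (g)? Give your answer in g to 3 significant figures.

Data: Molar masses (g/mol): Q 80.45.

n(X) = 17.15 mol
n(Q) = 2346 / 80.45 = 29.16 mol
n/ν for X = 17.15/2 = 8.575
n/ν for Q = 29.16/3 = 9.720
Smallest n/ν is X → limiting reagent.
Q consumed = (3/2) × 17.15 = 25.73 mol
Q remaining = 29.16 − 25.73 = 3.430 mol
mass = 3.430 × 80.45 = 275.9 g

276 g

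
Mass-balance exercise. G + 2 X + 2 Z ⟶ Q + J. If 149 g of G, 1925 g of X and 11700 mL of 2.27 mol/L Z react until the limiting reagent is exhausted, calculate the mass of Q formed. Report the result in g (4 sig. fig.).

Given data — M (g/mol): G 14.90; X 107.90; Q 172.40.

1538 g

n(G) = 149.0 / 14.90 = 10.00 mol
n(X) = 1925 / 107.90 = 17.84 mol
n(Z) = 2.27 × 11700/1000 = 26.56 mol
n/ν for G = 10.00/1 = 10.00
n/ν for X = 17.84/2 = 8.920
n/ν for Z = 26.56/2 = 13.28
Smallest n/ν is X → limiting reagent.
n(Q) = (1/2) × 17.84 = 8.920 mol
mass = 8.920 × 172.40 = 1538 g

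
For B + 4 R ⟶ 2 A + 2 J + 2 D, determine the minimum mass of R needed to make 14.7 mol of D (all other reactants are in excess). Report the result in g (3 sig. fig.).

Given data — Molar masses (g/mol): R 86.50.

n(D) = 14.70 mol
n(R) = (4/2) × 14.70 = 29.40 mol
mass = 29.40 × 86.50 = 2543 g

2540 g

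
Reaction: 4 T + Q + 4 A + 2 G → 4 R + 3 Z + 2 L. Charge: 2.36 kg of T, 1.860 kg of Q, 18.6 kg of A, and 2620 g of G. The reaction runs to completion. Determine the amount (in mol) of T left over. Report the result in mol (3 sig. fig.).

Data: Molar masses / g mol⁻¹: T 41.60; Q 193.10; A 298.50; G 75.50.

18.2 mol

n(T) = 2.360×1000 / 41.60 = 56.73 mol
n(Q) = 1.860×1000 / 193.10 = 9.632 mol
n(A) = 18.60×1000 / 298.50 = 62.31 mol
n(G) = 2620 / 75.50 = 34.70 mol
n/ν for T = 56.73/4 = 14.18
n/ν for Q = 9.632/1 = 9.632
n/ν for A = 62.31/4 = 15.58
n/ν for G = 34.70/2 = 17.35
Smallest n/ν is Q → limiting reagent.
T consumed = (4/1) × 9.632 = 38.53 mol
T remaining = 56.73 − 38.53 = 18.20 mol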